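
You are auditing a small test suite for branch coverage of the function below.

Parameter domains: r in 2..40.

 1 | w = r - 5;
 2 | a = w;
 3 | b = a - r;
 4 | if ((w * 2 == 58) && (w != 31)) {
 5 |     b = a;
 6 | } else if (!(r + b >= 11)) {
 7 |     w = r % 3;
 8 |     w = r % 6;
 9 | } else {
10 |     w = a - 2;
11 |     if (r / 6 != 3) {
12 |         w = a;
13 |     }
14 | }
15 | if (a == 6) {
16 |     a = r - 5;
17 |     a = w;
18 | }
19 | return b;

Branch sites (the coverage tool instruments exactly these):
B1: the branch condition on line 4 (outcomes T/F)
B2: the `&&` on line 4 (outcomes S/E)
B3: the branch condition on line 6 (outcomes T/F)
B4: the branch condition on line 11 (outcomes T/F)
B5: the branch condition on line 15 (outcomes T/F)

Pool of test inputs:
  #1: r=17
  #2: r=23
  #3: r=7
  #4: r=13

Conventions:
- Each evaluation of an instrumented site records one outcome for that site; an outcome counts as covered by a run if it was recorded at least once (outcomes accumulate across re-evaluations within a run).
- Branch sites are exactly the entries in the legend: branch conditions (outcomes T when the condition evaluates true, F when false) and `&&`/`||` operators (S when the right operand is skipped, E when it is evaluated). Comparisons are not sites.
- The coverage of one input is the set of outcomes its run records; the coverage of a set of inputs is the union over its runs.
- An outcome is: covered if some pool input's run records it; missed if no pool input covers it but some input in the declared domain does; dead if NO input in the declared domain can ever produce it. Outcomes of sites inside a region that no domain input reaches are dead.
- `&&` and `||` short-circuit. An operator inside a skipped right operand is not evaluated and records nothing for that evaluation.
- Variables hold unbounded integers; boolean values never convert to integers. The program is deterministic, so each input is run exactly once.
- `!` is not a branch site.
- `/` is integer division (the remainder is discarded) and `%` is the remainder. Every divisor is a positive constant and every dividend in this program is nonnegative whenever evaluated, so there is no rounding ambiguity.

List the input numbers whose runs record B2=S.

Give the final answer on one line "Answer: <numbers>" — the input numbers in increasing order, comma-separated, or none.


input #1 (r=17): covers B2=S
input #2 (r=23): covers B2=S
input #3 (r=7): covers B2=S
input #4 (r=13): covers B2=S
Answer: 1, 2, 3, 4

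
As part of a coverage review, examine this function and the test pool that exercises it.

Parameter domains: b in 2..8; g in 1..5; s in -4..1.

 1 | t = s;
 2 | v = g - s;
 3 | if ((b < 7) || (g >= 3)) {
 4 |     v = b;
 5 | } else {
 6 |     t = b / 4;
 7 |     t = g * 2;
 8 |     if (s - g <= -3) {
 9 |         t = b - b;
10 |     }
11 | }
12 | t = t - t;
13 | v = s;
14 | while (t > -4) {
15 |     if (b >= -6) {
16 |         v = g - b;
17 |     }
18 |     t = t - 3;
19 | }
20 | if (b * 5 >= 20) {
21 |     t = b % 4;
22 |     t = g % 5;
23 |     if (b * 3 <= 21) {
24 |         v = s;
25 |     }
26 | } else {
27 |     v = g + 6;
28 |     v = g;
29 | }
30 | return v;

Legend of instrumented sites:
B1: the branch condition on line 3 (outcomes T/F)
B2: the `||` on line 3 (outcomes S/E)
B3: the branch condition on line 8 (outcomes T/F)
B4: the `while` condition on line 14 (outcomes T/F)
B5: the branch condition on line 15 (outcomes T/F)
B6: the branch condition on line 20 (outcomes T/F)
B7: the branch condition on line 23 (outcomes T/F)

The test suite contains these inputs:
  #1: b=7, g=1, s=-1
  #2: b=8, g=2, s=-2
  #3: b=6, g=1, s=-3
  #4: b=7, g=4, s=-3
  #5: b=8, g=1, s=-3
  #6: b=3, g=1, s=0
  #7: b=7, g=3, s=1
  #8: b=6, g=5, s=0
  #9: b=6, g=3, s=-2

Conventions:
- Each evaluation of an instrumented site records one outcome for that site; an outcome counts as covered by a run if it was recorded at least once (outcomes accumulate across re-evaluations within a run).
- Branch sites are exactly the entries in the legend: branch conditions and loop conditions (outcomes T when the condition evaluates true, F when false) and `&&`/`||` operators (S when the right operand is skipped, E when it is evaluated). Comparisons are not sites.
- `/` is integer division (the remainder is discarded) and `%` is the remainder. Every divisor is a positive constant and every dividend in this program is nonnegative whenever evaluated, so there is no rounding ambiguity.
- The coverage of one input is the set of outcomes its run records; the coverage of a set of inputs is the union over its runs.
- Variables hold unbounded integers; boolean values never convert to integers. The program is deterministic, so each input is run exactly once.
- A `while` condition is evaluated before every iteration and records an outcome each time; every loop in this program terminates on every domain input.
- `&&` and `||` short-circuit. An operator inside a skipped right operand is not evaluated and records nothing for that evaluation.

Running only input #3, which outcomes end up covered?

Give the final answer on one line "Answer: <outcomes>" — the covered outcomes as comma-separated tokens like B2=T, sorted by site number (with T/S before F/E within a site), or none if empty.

Simulating input #3 (b=6, g=1, s=-3) step by step:
  B2->S, B1->T, B4->T, B5->T, B4->T, B5->T, B4->F, B6->T, B7->T
as a set, this run covers: B1=T, B2=S, B4=T, B4=F, B5=T, B6=T, B7=T

Answer: B1=T, B2=S, B4=T, B4=F, B5=T, B6=T, B7=T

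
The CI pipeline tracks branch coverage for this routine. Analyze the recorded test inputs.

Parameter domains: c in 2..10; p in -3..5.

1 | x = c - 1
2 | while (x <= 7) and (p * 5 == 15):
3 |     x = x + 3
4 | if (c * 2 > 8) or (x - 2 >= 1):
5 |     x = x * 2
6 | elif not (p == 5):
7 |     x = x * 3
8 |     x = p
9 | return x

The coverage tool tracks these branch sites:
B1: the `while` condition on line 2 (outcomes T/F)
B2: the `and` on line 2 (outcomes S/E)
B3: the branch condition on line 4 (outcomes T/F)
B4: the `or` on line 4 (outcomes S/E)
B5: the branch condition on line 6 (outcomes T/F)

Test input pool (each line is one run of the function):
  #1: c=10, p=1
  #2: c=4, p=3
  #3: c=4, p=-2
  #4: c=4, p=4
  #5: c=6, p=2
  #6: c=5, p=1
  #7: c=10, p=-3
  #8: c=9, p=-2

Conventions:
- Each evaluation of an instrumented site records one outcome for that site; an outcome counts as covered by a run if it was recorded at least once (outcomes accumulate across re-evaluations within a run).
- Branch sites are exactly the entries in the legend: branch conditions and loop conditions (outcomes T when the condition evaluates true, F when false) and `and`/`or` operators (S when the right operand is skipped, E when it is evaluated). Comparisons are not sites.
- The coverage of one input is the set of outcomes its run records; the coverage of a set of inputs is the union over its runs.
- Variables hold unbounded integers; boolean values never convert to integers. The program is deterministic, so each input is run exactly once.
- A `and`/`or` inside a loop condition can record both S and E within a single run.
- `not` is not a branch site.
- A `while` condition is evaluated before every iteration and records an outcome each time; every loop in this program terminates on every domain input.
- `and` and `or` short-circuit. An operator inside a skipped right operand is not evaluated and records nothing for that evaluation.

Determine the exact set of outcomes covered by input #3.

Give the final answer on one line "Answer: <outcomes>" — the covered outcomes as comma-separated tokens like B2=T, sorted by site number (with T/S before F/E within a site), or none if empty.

Event log for input #3 (c=4, p=-2):
  B2->E, B1->F, B4->E, B3->T
distinct outcomes covered: B1=F, B2=E, B3=T, B4=E

Answer: B1=F, B2=E, B3=T, B4=E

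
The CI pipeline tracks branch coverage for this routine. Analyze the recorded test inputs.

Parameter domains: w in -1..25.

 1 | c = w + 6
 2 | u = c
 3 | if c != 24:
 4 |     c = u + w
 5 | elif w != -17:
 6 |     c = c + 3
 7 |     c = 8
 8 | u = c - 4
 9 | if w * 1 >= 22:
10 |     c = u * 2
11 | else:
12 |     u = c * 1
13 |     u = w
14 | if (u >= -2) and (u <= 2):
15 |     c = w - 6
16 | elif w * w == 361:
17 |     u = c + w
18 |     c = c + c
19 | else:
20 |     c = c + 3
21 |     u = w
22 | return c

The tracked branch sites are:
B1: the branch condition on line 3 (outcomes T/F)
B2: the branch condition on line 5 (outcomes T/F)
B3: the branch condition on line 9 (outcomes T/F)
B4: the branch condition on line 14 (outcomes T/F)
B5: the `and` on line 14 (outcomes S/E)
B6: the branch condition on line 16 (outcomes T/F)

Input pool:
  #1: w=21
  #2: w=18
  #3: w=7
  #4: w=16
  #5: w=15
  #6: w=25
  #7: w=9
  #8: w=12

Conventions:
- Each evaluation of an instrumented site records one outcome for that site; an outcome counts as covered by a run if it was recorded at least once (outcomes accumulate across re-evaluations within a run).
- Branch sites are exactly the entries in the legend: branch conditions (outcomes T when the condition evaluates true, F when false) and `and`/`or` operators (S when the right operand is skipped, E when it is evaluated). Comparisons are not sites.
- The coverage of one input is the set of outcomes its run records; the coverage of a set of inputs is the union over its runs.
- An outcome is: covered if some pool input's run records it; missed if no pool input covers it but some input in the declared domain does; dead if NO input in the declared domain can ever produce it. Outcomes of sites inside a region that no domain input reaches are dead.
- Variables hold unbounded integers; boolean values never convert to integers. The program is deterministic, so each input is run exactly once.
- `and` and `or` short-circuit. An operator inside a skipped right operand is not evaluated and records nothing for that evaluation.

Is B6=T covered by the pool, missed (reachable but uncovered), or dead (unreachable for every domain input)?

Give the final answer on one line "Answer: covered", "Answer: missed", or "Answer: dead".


no pool input records B6=T
but domain input (w=19) does record it -> reachable, so missed
Answer: missed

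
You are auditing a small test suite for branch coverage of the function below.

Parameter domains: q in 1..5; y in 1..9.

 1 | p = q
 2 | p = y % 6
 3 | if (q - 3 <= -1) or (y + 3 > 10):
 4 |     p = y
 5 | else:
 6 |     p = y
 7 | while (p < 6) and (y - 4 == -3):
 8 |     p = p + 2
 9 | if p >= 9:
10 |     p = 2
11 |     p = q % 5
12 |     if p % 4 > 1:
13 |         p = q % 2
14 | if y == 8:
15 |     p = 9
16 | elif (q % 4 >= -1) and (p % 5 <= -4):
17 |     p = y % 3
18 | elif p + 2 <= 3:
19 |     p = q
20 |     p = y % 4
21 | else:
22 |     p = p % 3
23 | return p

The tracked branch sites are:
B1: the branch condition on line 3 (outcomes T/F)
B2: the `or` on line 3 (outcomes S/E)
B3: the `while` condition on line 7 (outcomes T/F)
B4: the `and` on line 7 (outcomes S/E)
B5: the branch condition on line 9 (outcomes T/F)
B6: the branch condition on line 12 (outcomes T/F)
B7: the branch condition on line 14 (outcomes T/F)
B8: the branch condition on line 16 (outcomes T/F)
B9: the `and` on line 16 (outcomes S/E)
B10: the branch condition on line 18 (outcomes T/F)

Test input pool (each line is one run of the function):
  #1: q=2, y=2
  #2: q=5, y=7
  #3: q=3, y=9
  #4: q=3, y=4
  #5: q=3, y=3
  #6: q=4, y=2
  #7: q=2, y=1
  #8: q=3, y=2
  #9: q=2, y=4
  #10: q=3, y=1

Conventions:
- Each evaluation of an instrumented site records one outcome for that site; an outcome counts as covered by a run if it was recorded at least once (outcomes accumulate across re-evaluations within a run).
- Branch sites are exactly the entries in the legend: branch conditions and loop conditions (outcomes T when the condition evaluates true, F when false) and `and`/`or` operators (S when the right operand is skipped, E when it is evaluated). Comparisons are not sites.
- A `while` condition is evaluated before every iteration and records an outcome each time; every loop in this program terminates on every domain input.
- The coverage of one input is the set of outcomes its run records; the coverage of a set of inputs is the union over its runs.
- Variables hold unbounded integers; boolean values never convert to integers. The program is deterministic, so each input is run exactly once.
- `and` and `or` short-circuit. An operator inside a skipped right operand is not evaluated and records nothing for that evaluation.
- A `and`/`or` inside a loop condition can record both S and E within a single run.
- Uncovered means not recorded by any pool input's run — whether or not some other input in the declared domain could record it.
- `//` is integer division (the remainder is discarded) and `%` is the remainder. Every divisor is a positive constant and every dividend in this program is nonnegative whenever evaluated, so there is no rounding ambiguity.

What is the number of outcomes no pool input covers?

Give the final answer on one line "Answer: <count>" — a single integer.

#1 (q=2, y=2) -> B2->S, B1->T, B4->E, B3->F, B5->F, B7->F, B9->E, B8->F, B10->F; covered: B1=T, B2=S, B3=F, B4=E, B5=F, B7=F, B8=F, B9=E, B10=F
#2 (q=5, y=7) -> B2->E, B1->F, B4->S, B3->F, B5->F, B7->F, B9->E, B8->F, B10->F; covered: B1=F, B2=E, B3=F, B4=S, B5=F, B7=F, B8=F, B9=E, B10=F
#3 (q=3, y=9) -> B2->E, B1->T, B4->S, B3->F, B5->T, B6->T, B7->F, B9->E, B8->F, B10->T; covered: B1=T, B2=E, B3=F, B4=S, B5=T, B6=T, B7=F, B8=F, B9=E, B10=T
#4 (q=3, y=4) -> B2->E, B1->F, B4->E, B3->F, B5->F, B7->F, B9->E, B8->F, B10->F; covered: B1=F, B2=E, B3=F, B4=E, B5=F, B7=F, B8=F, B9=E, B10=F
#5 (q=3, y=3) -> B2->E, B1->F, B4->E, B3->F, B5->F, B7->F, B9->E, B8->F, B10->F; covered: B1=F, B2=E, B3=F, B4=E, B5=F, B7=F, B8=F, B9=E, B10=F
#6 (q=4, y=2) -> B2->E, B1->F, B4->E, B3->F, B5->F, B7->F, B9->E, B8->F, B10->F; covered: B1=F, B2=E, B3=F, B4=E, B5=F, B7=F, B8=F, B9=E, B10=F
#7 (q=2, y=1) -> B2->S, B1->T, B4->E, B3->T, B4->E, B3->T, B4->E, B3->T, B4->S, B3->F, B5->F, B7->F, B9->E, B8->F, ...; covered: B1=T, B2=S, B3=T, B3=F, B4=S, B4=E, B5=F, B7=F, B8=F, B9=E, B10=F
#8 (q=3, y=2) -> B2->E, B1->F, B4->E, B3->F, B5->F, B7->F, B9->E, B8->F, B10->F; covered: B1=F, B2=E, B3=F, B4=E, B5=F, B7=F, B8=F, B9=E, B10=F
#9 (q=2, y=4) -> B2->S, B1->T, B4->E, B3->F, B5->F, B7->F, B9->E, B8->F, B10->F; covered: B1=T, B2=S, B3=F, B4=E, B5=F, B7=F, B8=F, B9=E, B10=F
#10 (q=3, y=1) -> B2->E, B1->F, B4->E, B3->T, B4->E, B3->T, B4->E, B3->T, B4->S, B3->F, B5->F, B7->F, B9->E, B8->F, ...; covered: B1=F, B2=E, B3=T, B3=F, B4=S, B4=E, B5=F, B7=F, B8=F, B9=E, B10=F
union over the pool: B1=T, B1=F, B2=S, B2=E, B3=T, B3=F, B4=S, B4=E, B5=T, B5=F, B6=T, B7=F, B8=F, B9=E, B10=T, B10=F
uncovered (4 of 20): B6=F, B7=T, B8=T, B9=S

Answer: 4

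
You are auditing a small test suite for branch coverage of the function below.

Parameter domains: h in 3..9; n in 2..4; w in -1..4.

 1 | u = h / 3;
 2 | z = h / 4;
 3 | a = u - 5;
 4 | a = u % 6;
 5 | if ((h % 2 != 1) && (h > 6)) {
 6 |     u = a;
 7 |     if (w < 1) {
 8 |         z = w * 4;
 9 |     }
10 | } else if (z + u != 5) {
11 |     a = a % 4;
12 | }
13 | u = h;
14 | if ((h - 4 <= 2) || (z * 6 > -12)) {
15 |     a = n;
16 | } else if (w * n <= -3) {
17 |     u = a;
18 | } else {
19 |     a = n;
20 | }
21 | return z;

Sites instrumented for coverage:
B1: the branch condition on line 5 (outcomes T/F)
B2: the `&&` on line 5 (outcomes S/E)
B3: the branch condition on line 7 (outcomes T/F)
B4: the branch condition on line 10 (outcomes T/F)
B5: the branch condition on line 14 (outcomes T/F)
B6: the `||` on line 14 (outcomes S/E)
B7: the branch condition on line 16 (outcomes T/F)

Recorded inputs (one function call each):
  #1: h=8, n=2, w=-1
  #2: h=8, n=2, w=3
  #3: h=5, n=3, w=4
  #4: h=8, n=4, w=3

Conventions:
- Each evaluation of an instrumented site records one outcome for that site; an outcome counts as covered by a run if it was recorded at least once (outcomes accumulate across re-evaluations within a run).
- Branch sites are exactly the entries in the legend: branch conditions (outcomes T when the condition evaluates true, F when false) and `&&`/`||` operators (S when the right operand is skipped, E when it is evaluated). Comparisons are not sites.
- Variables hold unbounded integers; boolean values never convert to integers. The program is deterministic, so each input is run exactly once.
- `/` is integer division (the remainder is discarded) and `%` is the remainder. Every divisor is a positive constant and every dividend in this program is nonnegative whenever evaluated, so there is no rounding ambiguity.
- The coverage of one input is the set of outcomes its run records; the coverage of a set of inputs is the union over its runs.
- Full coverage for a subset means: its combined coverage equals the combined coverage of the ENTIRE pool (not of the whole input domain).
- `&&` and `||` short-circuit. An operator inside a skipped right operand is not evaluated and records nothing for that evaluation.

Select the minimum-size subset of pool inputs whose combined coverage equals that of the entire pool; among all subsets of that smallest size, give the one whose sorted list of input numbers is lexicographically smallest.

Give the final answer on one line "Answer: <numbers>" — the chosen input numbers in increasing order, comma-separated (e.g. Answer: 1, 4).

test 1 (h=8, n=2, w=-1) hits B1=T, B2=E, B3=T, B5=F, B6=E, B7=F
test 2 (h=8, n=2, w=3) hits B1=T, B2=E, B3=F, B5=T, B6=E
test 3 (h=5, n=3, w=4) hits B1=F, B2=S, B4=T, B5=T, B6=S
test 4 (h=8, n=4, w=3) hits B1=T, B2=E, B3=F, B5=T, B6=E
the full pool covers 12 outcomes: B1=T, B1=F, B2=S, B2=E, B3=T, B3=F, B4=T, B5=T, B5=F, B6=S, B6=E, B7=F
no size-1 subset reaches all 12 outcomes (best union: 6/12)
no size-2 subset reaches all 12 outcomes (best union: 11/12)
the canonical winner is {1, 2, 3}: size 3, full 12-outcome coverage, earliest index list among size-3 covers

Answer: 1, 2, 3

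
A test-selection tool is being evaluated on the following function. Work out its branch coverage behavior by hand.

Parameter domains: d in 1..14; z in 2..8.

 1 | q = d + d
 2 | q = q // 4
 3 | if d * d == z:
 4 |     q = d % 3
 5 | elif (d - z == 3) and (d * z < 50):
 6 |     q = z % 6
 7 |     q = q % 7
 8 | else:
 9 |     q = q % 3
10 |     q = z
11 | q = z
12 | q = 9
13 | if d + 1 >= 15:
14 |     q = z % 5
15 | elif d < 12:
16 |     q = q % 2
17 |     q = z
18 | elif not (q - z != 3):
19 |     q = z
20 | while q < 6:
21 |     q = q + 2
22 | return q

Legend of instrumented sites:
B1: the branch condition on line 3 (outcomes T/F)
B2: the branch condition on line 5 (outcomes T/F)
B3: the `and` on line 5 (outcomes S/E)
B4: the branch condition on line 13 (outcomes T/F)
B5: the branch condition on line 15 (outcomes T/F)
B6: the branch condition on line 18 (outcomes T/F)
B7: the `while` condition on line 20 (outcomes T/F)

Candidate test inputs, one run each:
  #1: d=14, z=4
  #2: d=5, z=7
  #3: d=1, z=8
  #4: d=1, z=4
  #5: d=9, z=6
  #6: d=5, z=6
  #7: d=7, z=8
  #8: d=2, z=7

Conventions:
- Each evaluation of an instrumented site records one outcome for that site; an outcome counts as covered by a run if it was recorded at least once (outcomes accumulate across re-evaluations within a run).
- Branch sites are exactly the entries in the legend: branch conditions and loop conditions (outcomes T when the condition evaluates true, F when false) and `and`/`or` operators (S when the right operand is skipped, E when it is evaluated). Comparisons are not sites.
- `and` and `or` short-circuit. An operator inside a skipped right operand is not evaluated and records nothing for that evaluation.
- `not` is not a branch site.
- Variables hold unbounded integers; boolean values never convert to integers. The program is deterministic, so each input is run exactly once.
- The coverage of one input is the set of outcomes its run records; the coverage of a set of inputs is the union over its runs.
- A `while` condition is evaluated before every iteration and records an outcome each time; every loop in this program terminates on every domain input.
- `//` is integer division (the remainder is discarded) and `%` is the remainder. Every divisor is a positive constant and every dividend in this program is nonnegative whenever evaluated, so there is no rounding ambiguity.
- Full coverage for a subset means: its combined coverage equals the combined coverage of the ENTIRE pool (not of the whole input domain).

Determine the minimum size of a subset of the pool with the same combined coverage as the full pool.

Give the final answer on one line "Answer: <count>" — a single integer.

run #1 (d=14, z=4) runs B1->F, B3->S, B2->F, B4->T, B7->T, B7->F; records B1=F, B2=F, B3=S, B4=T, B7=T, B7=F
run #2 (d=5, z=7) runs B1->F, B3->S, B2->F, B4->F, B5->T, B7->F; records B1=F, B2=F, B3=S, B4=F, B5=T, B7=F
run #3 (d=1, z=8) runs B1->F, B3->S, B2->F, B4->F, B5->T, B7->F; records B1=F, B2=F, B3=S, B4=F, B5=T, B7=F
run #4 (d=1, z=4) runs B1->F, B3->S, B2->F, B4->F, B5->T, B7->T, B7->F; records B1=F, B2=F, B3=S, B4=F, B5=T, B7=T, B7=F
run #5 (d=9, z=6) runs B1->F, B3->E, B2->F, B4->F, B5->T, B7->F; records B1=F, B2=F, B3=E, B4=F, B5=T, B7=F
run #6 (d=5, z=6) runs B1->F, B3->S, B2->F, B4->F, B5->T, B7->F; records B1=F, B2=F, B3=S, B4=F, B5=T, B7=F
run #7 (d=7, z=8) runs B1->F, B3->S, B2->F, B4->F, B5->T, B7->F; records B1=F, B2=F, B3=S, B4=F, B5=T, B7=F
run #8 (d=2, z=7) runs B1->F, B3->S, B2->F, B4->F, B5->T, B7->F; records B1=F, B2=F, B3=S, B4=F, B5=T, B7=F
pool-wide coverage (9 outcomes): B1=F, B2=F, B3=S, B3=E, B4=T, B4=F, B5=T, B7=T, B7=F
no size-1 subset reaches all 9 outcomes (best union: 7/9)
size 2: inputs {1, 5} cover all 9 outcomes, and no lexicographically smaller subset of this size does

Answer: 2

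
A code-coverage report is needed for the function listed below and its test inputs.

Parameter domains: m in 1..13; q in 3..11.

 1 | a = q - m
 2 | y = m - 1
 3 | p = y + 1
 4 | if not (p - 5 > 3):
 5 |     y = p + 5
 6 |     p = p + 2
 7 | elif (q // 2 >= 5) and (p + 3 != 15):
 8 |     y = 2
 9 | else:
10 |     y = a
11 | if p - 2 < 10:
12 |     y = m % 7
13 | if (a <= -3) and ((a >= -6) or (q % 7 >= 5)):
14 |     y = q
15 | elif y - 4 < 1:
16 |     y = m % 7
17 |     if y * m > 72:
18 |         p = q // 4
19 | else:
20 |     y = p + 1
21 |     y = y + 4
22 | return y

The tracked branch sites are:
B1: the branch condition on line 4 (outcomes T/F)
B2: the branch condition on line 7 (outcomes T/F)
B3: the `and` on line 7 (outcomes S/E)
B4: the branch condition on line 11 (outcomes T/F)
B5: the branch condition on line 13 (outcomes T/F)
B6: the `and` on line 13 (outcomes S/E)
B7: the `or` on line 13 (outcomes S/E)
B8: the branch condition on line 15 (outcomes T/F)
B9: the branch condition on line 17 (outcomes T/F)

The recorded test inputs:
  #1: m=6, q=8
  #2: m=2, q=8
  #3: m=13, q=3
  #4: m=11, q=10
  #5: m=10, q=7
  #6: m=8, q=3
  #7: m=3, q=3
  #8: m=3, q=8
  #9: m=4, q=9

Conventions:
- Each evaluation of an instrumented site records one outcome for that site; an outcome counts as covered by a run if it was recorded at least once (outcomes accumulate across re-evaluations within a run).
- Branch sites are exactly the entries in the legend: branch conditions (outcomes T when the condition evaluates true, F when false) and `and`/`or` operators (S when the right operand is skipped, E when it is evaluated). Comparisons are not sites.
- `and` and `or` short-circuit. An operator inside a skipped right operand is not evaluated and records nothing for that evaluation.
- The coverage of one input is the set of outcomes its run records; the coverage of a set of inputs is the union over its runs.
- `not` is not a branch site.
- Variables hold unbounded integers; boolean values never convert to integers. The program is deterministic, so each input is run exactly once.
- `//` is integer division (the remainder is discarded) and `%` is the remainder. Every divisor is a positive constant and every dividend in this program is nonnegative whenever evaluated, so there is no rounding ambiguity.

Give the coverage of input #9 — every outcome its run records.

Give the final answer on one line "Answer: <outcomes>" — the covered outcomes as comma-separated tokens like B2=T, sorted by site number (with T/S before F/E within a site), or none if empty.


Event log for input #9 (m=4, q=9):
  B1->T, B4->T, B6->S, B5->F, B8->T, B9->F
distinct outcomes covered: B1=T, B4=T, B5=F, B6=S, B8=T, B9=F
Answer: B1=T, B4=T, B5=F, B6=S, B8=T, B9=F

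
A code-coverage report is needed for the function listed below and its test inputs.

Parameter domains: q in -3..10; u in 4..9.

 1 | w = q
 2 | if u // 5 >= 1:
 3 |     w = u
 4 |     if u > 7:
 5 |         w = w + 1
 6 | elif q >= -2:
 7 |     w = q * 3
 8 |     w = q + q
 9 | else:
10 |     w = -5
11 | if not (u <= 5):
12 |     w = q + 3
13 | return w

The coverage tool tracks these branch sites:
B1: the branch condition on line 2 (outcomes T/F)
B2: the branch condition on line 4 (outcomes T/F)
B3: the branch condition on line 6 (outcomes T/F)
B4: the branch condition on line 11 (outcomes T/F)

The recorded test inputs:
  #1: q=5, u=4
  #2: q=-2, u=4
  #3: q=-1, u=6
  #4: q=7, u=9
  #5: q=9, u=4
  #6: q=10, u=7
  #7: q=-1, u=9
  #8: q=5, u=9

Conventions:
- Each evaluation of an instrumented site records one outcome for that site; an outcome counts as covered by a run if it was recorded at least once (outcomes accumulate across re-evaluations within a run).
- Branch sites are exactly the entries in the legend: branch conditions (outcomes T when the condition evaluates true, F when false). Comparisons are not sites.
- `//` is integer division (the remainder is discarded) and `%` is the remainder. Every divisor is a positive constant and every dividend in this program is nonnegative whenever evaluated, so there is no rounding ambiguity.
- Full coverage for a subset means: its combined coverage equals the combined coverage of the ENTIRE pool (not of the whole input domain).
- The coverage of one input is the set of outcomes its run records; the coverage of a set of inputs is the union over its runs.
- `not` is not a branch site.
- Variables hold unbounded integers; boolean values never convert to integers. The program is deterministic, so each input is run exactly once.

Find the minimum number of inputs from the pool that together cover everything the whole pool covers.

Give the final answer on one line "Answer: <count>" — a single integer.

input #1, q=5, u=4: events B1->F, B3->T, B4->F; outcomes B1=F, B3=T, B4=F
input #2, q=-2, u=4: events B1->F, B3->T, B4->F; outcomes B1=F, B3=T, B4=F
input #3, q=-1, u=6: events B1->T, B2->F, B4->T; outcomes B1=T, B2=F, B4=T
input #4, q=7, u=9: events B1->T, B2->T, B4->T; outcomes B1=T, B2=T, B4=T
input #5, q=9, u=4: events B1->F, B3->T, B4->F; outcomes B1=F, B3=T, B4=F
input #6, q=10, u=7: events B1->T, B2->F, B4->T; outcomes B1=T, B2=F, B4=T
input #7, q=-1, u=9: events B1->T, B2->T, B4->T; outcomes B1=T, B2=T, B4=T
input #8, q=5, u=9: events B1->T, B2->T, B4->T; outcomes B1=T, B2=T, B4=T
the full pool covers 7 outcomes: B1=T, B1=F, B2=T, B2=F, B3=T, B4=T, B4=F
checked all size-1 subsets: none covers 7 outcomes (max 3/7)
checked all size-2 subsets: none covers 7 outcomes (max 6/7)
inputs {1, 3, 4} (size 3) cover everything; no size-3 subset with a lexicographically smaller index list covers all 7

Answer: 3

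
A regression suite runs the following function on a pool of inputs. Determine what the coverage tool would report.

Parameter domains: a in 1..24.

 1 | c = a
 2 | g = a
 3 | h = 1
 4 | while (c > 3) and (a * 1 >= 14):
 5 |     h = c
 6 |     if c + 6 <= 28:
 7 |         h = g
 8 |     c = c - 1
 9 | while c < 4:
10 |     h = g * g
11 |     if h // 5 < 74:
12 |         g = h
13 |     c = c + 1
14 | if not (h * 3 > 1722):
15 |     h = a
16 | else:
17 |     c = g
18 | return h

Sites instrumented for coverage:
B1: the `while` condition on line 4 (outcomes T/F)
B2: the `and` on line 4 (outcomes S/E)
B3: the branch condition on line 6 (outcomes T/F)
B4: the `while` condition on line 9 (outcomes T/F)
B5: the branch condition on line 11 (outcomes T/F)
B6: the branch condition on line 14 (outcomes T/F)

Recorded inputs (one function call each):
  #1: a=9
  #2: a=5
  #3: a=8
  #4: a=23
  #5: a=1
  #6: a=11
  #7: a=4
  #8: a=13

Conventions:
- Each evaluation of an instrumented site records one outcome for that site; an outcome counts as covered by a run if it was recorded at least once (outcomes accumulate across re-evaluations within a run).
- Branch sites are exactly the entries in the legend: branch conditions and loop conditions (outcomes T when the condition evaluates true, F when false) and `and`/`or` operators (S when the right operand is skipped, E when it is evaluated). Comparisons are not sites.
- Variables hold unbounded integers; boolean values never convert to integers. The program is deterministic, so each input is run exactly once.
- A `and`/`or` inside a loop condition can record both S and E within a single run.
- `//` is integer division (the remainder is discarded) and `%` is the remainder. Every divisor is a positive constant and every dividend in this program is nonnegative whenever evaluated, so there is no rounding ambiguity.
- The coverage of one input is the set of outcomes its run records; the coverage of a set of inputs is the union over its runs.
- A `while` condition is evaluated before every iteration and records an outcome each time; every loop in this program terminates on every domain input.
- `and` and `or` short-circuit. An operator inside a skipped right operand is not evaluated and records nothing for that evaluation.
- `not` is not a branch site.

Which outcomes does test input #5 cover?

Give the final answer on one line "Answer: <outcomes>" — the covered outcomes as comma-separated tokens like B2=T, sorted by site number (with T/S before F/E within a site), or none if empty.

Tracing the run of input #5 (a=1):
  B2->S, B1->F, B4->T, B5->T, B4->T, B5->T, B4->T, B5->T, B4->F, B6->T
as a set, this run covers: B1=F, B2=S, B4=T, B4=F, B5=T, B6=T

Answer: B1=F, B2=S, B4=T, B4=F, B5=T, B6=T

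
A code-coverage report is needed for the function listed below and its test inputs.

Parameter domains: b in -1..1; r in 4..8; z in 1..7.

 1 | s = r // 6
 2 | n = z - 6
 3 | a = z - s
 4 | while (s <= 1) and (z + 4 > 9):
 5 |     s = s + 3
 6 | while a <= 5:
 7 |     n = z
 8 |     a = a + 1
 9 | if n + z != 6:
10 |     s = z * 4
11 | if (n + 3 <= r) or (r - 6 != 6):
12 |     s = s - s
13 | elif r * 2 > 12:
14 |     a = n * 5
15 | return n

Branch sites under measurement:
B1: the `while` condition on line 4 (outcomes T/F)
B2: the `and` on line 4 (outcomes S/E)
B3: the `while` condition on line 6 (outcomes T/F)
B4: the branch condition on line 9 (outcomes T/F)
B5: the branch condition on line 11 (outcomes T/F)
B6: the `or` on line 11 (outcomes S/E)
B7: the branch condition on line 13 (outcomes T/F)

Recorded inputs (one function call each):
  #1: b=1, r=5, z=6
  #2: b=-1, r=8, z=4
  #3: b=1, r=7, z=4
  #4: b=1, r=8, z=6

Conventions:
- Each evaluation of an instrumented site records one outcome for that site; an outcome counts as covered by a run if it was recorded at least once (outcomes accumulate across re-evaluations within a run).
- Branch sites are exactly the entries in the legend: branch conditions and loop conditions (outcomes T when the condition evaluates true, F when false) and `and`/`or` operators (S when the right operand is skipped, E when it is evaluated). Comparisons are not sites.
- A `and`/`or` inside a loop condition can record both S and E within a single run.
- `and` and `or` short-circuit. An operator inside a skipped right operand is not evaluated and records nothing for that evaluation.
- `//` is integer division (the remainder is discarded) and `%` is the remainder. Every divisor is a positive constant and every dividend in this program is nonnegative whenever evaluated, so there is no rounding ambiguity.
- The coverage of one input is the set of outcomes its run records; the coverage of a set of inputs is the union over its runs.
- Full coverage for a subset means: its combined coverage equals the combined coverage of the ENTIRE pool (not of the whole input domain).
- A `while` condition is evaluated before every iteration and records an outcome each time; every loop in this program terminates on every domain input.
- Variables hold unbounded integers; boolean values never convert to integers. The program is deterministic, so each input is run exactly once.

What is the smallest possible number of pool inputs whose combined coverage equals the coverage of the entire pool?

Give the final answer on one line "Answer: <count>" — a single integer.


test 1 (b=1, r=5, z=6) hits B1=T, B1=F, B2=S, B2=E, B3=F, B4=F, B5=T, B6=S
test 2 (b=-1, r=8, z=4) hits B1=F, B2=E, B3=T, B3=F, B4=T, B5=T, B6=S
test 3 (b=1, r=7, z=4) hits B1=F, B2=E, B3=T, B3=F, B4=T, B5=T, B6=S
test 4 (b=1, r=8, z=6) hits B1=T, B1=F, B2=S, B2=E, B3=T, B3=F, B4=T, B5=T, B6=E
pool-wide coverage (11 outcomes): B1=T, B1=F, B2=S, B2=E, B3=T, B3=F, B4=T, B4=F, B5=T, B6=S, B6=E
every size-1 subset falls short of the 11 outcomes (best: 9/11)
the canonical winner is {1, 4}: size 2, full 11-outcome coverage, earliest index list among size-2 covers
Answer: 2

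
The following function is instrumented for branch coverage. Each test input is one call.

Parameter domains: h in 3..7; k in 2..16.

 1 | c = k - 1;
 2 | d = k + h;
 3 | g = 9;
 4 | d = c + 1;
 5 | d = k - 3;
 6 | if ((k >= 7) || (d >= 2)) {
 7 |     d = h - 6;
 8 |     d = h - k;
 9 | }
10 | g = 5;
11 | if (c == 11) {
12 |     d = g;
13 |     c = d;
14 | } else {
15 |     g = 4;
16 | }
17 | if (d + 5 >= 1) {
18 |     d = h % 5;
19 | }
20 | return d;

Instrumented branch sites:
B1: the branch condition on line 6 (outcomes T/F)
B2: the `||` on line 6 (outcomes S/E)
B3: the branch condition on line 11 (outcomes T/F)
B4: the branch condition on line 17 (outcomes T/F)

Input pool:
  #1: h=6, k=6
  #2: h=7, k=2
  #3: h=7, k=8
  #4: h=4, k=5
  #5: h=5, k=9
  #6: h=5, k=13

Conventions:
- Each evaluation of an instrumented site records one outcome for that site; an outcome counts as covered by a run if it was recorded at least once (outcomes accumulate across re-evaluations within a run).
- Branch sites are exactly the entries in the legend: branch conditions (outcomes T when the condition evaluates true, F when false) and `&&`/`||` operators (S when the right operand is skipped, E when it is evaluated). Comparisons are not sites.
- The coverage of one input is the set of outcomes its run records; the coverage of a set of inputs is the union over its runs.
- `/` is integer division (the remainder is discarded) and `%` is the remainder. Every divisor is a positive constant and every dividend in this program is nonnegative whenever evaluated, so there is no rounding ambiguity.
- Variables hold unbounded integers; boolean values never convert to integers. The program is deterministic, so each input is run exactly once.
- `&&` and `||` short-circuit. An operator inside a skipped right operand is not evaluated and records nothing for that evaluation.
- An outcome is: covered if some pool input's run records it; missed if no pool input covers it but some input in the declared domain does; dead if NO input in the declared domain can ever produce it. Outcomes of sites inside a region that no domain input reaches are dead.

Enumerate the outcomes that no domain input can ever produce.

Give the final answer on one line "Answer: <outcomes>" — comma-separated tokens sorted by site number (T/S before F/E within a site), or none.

checking every outcome against all 75 domain inputs:
  reachable outcomes have witnesses, e.g. B1=T (e.g. h=3, k=5), B1=F (e.g. h=3, k=2), B2=S (e.g. h=3, k=7), B2=E (e.g. h=3, k=2)

Answer: none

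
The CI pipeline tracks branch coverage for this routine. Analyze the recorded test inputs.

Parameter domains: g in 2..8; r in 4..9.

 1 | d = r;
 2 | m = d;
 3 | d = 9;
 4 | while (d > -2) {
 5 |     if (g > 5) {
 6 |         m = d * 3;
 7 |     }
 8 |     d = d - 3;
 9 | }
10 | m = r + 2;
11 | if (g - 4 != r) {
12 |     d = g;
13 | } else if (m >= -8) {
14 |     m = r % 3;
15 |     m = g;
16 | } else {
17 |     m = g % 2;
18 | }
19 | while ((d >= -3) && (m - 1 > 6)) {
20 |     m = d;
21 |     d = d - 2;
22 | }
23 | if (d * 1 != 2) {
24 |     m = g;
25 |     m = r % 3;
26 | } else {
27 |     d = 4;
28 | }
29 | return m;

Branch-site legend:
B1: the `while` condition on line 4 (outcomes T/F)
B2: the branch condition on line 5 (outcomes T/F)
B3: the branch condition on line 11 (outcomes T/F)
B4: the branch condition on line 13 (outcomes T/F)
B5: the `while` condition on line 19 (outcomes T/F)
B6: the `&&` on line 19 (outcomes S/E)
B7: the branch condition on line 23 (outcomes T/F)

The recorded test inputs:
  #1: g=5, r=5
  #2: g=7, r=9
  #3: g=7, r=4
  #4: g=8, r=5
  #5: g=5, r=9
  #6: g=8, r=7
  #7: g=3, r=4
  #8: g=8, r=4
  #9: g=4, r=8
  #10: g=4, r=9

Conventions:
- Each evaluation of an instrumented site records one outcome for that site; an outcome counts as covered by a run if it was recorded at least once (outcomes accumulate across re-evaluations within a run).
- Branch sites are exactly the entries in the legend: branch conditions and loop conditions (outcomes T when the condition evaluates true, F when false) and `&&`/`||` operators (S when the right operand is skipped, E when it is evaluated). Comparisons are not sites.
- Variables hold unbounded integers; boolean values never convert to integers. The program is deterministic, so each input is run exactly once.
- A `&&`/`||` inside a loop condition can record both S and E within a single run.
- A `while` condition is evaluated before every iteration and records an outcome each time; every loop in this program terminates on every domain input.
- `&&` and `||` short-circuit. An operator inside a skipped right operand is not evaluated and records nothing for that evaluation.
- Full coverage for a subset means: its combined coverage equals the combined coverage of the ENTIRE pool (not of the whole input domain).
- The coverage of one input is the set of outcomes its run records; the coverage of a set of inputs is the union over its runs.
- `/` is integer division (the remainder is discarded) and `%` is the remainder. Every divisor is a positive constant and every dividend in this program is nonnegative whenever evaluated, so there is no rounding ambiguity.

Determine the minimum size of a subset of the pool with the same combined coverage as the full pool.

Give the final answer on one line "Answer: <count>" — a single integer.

input #1, g=5, r=5: outcomes B1=T, B1=F, B2=F, B3=T, B5=F, B6=E, B7=T
input #2, g=7, r=9: outcomes B1=T, B1=F, B2=T, B3=T, B5=T, B5=F, B6=E, B7=T
input #3, g=7, r=4: outcomes B1=T, B1=F, B2=T, B3=T, B5=F, B6=E, B7=T
input #4, g=8, r=5: outcomes B1=T, B1=F, B2=T, B3=T, B5=F, B6=E, B7=T
input #5, g=5, r=9: outcomes B1=T, B1=F, B2=F, B3=T, B5=T, B5=F, B6=E, B7=T
input #6, g=8, r=7: outcomes B1=T, B1=F, B2=T, B3=T, B5=T, B5=F, B6=E, B7=T
input #7, g=3, r=4: outcomes B1=T, B1=F, B2=F, B3=T, B5=F, B6=E, B7=T
input #8, g=8, r=4: outcomes B1=T, B1=F, B2=T, B3=F, B4=T, B5=T, B5=F, B6=S, B6=E, B7=T
input #9, g=4, r=8: outcomes B1=T, B1=F, B2=F, B3=T, B5=T, B5=F, B6=E, B7=F
input #10, g=4, r=9: outcomes B1=T, B1=F, B2=F, B3=T, B5=T, B5=F, B6=E, B7=F
union over all inputs: B1=T, B1=F, B2=T, B2=F, B3=T, B3=F, B4=T, B5=T, B5=F, B6=S, B6=E, B7=T, B7=F (13 outcomes)
every size-1 subset falls short of the 13 outcomes (best: 10/13)
size 2: inputs {8, 9} cover all 13 outcomes, and no lexicographically smaller subset of this size does

Answer: 2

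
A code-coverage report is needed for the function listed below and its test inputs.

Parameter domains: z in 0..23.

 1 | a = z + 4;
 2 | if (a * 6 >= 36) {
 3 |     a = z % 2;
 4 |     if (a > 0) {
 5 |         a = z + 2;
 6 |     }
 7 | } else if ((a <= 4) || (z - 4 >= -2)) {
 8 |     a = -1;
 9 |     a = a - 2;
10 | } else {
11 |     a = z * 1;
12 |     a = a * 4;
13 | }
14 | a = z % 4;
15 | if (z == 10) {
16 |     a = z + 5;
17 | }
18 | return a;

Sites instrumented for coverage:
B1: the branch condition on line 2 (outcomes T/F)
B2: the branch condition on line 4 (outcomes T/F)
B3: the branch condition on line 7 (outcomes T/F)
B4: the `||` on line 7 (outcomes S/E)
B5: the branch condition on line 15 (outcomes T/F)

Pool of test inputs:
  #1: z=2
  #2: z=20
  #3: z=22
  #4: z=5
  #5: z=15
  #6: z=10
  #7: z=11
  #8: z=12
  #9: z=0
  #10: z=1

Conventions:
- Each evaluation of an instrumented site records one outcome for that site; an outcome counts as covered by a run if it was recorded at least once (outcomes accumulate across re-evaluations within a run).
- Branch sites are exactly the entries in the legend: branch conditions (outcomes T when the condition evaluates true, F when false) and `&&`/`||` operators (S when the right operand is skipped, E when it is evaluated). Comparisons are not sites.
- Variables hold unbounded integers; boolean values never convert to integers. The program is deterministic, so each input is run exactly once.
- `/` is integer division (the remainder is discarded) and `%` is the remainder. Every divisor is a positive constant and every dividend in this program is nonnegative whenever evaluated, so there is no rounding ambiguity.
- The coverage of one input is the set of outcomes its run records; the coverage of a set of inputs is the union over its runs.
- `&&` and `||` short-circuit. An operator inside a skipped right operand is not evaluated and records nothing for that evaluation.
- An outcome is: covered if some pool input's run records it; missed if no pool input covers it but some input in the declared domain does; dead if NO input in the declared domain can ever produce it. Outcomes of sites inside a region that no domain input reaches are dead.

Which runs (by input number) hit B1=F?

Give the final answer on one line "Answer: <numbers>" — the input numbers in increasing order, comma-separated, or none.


input #1 (z=2): does not record B1=F
input #2 (z=20): does not record B1=F
input #3 (z=22): does not record B1=F
input #4 (z=5): does not record B1=F
input #5 (z=15): does not record B1=F
input #6 (z=10): does not record B1=F
input #7 (z=11): does not record B1=F
input #8 (z=12): does not record B1=F
input #9 (z=0): records B1=F
input #10 (z=1): records B1=F
Answer: 9, 10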